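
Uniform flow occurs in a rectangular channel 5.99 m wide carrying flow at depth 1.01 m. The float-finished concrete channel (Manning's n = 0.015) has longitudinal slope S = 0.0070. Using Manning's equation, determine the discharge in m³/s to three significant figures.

28.0 m³/s

A = b·y = 5.99 × 1.01 = 6.050 m²
P = b + 2y = 5.99 + 2×1.01 = 8.010 m
R = A/P = 6.050/8.010 = 0.7553 m
Q = (1/n)·A·R^(2/3)·S^(1/2) = (1/0.015) × 6.050 × 0.7553^(2/3) × 0.0070^(1/2) = 27.99 m³/s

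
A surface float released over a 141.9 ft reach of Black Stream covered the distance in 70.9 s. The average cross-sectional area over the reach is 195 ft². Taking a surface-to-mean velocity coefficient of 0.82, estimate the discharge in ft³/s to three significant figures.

320 ft³/s

v_surface = L / t̄ = 141.9 / 70.9 = 2.001 ft/s
v_mean = 0.82 × 2.001 = 1.641 ft/s
Q = A × v_mean = 195 × 1.641 = 320.0 ft³/s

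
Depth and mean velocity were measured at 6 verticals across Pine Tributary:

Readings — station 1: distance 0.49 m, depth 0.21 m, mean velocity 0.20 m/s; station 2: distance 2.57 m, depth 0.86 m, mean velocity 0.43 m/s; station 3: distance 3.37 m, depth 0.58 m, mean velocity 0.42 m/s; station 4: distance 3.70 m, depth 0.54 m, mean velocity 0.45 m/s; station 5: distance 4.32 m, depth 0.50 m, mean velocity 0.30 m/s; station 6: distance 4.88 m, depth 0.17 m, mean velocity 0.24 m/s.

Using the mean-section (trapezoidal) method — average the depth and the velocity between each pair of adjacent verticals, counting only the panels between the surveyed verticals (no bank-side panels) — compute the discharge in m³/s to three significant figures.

Panel 1-2: Δb = 2.08 m, d̄ = (0.21+0.86)/2 = 0.535, v̄ = (0.20+0.43)/2 = 0.315 → q = 2.08×0.535×0.315 = 0.3505 m³/s
Panel 2-3: Δb = 0.8 m, d̄ = (0.86+0.58)/2 = 0.72, v̄ = (0.43+0.42)/2 = 0.425 → q = 0.8×0.72×0.425 = 0.2448 m³/s
Panel 3-4: Δb = 0.33 m, d̄ = (0.58+0.54)/2 = 0.56, v̄ = (0.42+0.45)/2 = 0.435 → q = 0.33×0.56×0.435 = 0.08039 m³/s
Panel 4-5: Δb = 0.62 m, d̄ = (0.54+0.50)/2 = 0.52, v̄ = (0.45+0.30)/2 = 0.375 → q = 0.62×0.52×0.375 = 0.1209 m³/s
Panel 5-6: Δb = 0.56 m, d̄ = (0.50+0.17)/2 = 0.335, v̄ = (0.30+0.24)/2 = 0.27 → q = 0.56×0.335×0.27 = 0.05065 m³/s
Q = Σ q = 0.8473 m³/s

0.847 m³/s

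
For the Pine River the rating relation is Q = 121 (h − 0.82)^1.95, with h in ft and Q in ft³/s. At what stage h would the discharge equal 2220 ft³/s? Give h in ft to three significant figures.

h − h₀ = (Q/C)^(1/b) = (2220/121)^(1/1.95) = 4.446 ft
h = 0.82 + 4.446 = 5.266 ft

5.27 ft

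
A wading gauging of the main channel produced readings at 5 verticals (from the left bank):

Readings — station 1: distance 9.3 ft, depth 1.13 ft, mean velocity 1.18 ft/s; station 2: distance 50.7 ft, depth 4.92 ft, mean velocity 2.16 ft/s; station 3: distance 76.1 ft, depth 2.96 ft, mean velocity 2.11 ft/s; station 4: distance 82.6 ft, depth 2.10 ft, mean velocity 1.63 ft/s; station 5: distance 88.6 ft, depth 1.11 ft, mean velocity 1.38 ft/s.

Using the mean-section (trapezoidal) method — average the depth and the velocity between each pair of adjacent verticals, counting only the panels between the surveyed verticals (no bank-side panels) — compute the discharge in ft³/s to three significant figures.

Panel 1-2: Δb = 41.4 ft, d̄ = (1.13+4.92)/2 = 3.025, v̄ = (1.18+2.16)/2 = 1.67 → q = 41.4×3.025×1.67 = 209.1 ft³/s
Panel 2-3: Δb = 25.4 ft, d̄ = (4.92+2.96)/2 = 3.94, v̄ = (2.16+2.11)/2 = 2.135 → q = 25.4×3.94×2.135 = 213.7 ft³/s
Panel 3-4: Δb = 6.5 ft, d̄ = (2.96+2.10)/2 = 2.53, v̄ = (2.11+1.63)/2 = 1.87 → q = 6.5×2.53×1.87 = 30.75 ft³/s
Panel 4-5: Δb = 6 ft, d̄ = (2.10+1.11)/2 = 1.605, v̄ = (1.63+1.38)/2 = 1.505 → q = 6×1.605×1.505 = 14.49 ft³/s
Q = Σ q = 468.1 ft³/s

468 ft³/s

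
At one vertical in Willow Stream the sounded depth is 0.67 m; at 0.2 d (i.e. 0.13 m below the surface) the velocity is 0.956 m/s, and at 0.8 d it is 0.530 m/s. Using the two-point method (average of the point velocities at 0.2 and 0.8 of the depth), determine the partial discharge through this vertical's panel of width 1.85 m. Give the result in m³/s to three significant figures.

v̄ = (0.956 + 0.530) / 2 = 0.7430 m/s
q = v̄ × d × w = 0.7430 × 0.67 × 1.85 = 0.9209 m³/s

0.921 m³/s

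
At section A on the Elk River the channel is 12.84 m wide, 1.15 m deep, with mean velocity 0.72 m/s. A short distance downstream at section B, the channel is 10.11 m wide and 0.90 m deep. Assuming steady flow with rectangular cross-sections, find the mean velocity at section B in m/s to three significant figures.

1.17 m/s

Q = A₁V₁ = (12.84×1.15) × 0.72 = 10.63 m³/s
A₂ = 10.11 × 0.90 = 9.099 m²
V₂ = Q/A₂ = 10.63/9.099 = 1.168 m/s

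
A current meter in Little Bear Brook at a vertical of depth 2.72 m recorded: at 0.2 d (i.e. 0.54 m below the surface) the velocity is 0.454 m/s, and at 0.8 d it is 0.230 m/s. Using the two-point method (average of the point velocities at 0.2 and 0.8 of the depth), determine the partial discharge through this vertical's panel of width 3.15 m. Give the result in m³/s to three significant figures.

v̄ = (0.454 + 0.230) / 2 = 0.3420 m/s
q = v̄ × d × w = 0.3420 × 2.72 × 3.15 = 2.930 m³/s

2.93 m³/s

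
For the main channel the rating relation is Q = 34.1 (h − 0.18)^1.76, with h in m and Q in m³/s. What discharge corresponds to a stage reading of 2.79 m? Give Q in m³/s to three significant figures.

185 m³/s

Q = 34.1 × (2.79 − 0.18)^1.76 = 34.1 × 2.61^1.76 = 184.5 m³/s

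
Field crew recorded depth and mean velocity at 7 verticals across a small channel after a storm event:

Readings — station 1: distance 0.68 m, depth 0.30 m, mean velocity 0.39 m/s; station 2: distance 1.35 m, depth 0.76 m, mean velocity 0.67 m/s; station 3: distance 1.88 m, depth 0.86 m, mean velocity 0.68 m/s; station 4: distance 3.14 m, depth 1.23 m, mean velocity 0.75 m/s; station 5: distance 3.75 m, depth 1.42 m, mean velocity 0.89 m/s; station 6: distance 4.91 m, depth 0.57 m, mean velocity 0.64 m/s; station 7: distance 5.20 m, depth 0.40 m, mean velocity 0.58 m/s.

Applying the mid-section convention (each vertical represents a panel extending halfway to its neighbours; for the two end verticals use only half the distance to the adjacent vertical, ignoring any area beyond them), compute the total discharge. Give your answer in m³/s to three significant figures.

w_1 = (1.35 − 0.68)/2 = 0.335 m; q_1 = 0.39 × 0.30 × 0.335 = 0.03920 m³/s
w_2 = (1.88 − 0.68)/2 = 0.6 m; q_2 = 0.67 × 0.76 × 0.6 = 0.3055 m³/s
w_3 = (3.14 − 1.35)/2 = 0.895 m; q_3 = 0.68 × 0.86 × 0.895 = 0.5234 m³/s
w_4 = (3.75 − 1.88)/2 = 0.935 m; q_4 = 0.75 × 1.23 × 0.935 = 0.8625 m³/s
w_5 = (4.91 − 3.14)/2 = 0.885 m; q_5 = 0.89 × 1.42 × 0.885 = 1.118 m³/s
w_6 = (5.20 − 3.75)/2 = 0.725 m; q_6 = 0.64 × 0.57 × 0.725 = 0.2645 m³/s
w_7 = (5.20 − 4.91)/2 = 0.145 m; q_7 = 0.58 × 0.40 × 0.145 = 0.03364 m³/s
Q = Σ qᵢ = 3.147 m³/s

3.15 m³/s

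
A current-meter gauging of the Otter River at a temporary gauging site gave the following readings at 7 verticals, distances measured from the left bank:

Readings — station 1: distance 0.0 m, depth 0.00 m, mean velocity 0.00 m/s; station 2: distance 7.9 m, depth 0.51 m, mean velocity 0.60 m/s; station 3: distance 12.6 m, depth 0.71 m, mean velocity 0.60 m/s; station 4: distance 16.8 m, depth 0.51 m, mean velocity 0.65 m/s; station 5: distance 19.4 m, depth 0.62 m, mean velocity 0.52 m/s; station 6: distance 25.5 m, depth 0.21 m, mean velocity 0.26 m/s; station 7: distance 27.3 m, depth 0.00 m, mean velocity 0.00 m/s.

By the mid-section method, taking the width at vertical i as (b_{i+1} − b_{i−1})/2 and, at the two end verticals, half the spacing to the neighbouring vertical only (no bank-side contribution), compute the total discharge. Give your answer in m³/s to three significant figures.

w_2 = (12.6 − 0.0)/2 = 6.3 m; q_2 = 0.60 × 0.51 × 6.3 = 1.928 m³/s
w_3 = (16.8 − 7.9)/2 = 4.45 m; q_3 = 0.60 × 0.71 × 4.45 = 1.896 m³/s
w_4 = (19.4 − 12.6)/2 = 3.4 m; q_4 = 0.65 × 0.51 × 3.4 = 1.127 m³/s
w_5 = (25.5 − 16.8)/2 = 4.35 m; q_5 = 0.52 × 0.62 × 4.35 = 1.402 m³/s
w_6 = (27.3 − 19.4)/2 = 3.95 m; q_6 = 0.26 × 0.21 × 3.95 = 0.2157 m³/s
Stations 1, 7 contribute zero (depth or velocity is 0).
Q = Σ qᵢ = 6.569 m³/s

6.57 m³/s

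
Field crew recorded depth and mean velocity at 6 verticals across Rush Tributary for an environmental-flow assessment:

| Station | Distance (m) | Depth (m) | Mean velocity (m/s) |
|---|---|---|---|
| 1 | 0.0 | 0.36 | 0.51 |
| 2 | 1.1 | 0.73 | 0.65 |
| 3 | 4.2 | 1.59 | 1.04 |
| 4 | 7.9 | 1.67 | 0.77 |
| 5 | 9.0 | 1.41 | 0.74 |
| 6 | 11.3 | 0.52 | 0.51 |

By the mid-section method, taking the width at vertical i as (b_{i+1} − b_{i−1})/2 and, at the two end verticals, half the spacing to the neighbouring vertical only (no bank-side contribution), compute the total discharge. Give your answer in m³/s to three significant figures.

11.9 m³/s

w_1 = (1.1 − 0.0)/2 = 0.55 m; q_1 = 0.51 × 0.36 × 0.55 = 0.1010 m³/s
w_2 = (4.2 − 0.0)/2 = 2.1 m; q_2 = 0.65 × 0.73 × 2.1 = 0.9965 m³/s
w_3 = (7.9 − 1.1)/2 = 3.4 m; q_3 = 1.04 × 1.59 × 3.4 = 5.622 m³/s
w_4 = (9.0 − 4.2)/2 = 2.4 m; q_4 = 0.77 × 1.67 × 2.4 = 3.086 m³/s
w_5 = (11.3 − 7.9)/2 = 1.7 m; q_5 = 0.74 × 1.41 × 1.7 = 1.774 m³/s
w_6 = (11.3 − 9.0)/2 = 1.15 m; q_6 = 0.51 × 0.52 × 1.15 = 0.3050 m³/s
Q = Σ qᵢ = 11.88 m³/s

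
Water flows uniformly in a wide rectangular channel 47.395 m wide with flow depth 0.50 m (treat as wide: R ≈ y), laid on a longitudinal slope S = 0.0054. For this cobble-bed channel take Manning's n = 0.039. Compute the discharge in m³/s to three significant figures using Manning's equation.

A = b·y = 47.395 × 0.50 = 23.70 m²
Wide channel: R ≈ y = 0.50 m
Q = (1/n)·A·R^(2/3)·S^(1/2) = (1/0.039) × 23.70 × 0.5000^(2/3) × 0.0054^(1/2) = 28.13 m³/s

28.1 m³/s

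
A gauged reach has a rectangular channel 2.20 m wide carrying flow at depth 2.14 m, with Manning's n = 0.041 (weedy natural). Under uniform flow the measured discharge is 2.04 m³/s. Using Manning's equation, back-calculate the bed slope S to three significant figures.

0.000483

A = b·y = 2.20 × 2.14 = 4.708 m²
P = b + 2y = 2.20 + 2×2.14 = 6.480 m
R = A/P = 4.708/6.480 = 0.7265 m
S = (Q·n / (1·A·R^(2/3)))² = (2.04×0.041 / (1×4.708×0.8082))² = 0.0004832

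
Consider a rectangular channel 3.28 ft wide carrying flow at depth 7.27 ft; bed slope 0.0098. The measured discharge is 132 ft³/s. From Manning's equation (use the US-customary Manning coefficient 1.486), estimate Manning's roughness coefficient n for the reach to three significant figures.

A = b·y = 3.28 × 7.27 = 23.85 ft²
P = b + 2y = 3.28 + 2×7.27 = 17.82 ft
R = A/P = 23.85/17.82 = 1.338 ft
n = (1.486/Q)·A·R^(2/3)·S^(1/2) = (1.486/132) × 23.85 × 1.214 × 0.09899 = 0.03227

0.0323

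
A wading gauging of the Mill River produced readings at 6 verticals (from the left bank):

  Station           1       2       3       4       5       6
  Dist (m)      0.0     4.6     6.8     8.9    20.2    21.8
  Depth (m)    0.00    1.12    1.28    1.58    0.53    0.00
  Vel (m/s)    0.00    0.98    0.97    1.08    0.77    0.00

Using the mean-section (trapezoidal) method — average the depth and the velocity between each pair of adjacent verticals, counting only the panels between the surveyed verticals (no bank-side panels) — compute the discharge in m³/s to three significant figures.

18.1 m³/s

Panel 1-2: Δb = 4.6 m, d̄ = (0.00+1.12)/2 = 0.56, v̄ = (0.00+0.98)/2 = 0.49 → q = 4.6×0.56×0.49 = 1.262 m³/s
Panel 2-3: Δb = 2.2 m, d̄ = (1.12+1.28)/2 = 1.2, v̄ = (0.98+0.97)/2 = 0.975 → q = 2.2×1.2×0.975 = 2.574 m³/s
Panel 3-4: Δb = 2.1 m, d̄ = (1.28+1.58)/2 = 1.43, v̄ = (0.97+1.08)/2 = 1.025 → q = 2.1×1.43×1.025 = 3.078 m³/s
Panel 4-5: Δb = 11.3 m, d̄ = (1.58+0.53)/2 = 1.055, v̄ = (1.08+0.77)/2 = 0.925 → q = 11.3×1.055×0.925 = 11.03 m³/s
Panel 5-6: Δb = 1.6 m, d̄ = (0.53+0.00)/2 = 0.265, v̄ = (0.77+0.00)/2 = 0.385 → q = 1.6×0.265×0.385 = 0.1632 m³/s
Q = Σ q = 18.10 m³/s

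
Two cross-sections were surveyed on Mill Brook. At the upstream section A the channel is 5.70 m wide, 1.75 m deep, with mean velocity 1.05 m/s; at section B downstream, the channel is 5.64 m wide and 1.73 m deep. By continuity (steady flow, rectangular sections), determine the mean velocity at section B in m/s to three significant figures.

1.07 m/s

Q = A₁V₁ = (5.70×1.75) × 1.05 = 10.47 m³/s
A₂ = 5.64 × 1.73 = 9.757 m²
V₂ = Q/A₂ = 10.47/9.757 = 1.073 m/s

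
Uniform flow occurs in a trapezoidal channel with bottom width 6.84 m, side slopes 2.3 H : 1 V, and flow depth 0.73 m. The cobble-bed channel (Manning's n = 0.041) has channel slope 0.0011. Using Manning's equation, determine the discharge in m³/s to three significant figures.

A = (b + z·y)·y = (6.84 + 2.3×0.73)×0.73 = 6.219 m²
P = b + 2y√(1+z²) = 6.84 + 2×0.73×√(1+2.3²) = 10.50 m
R = A/P = 6.219/10.50 = 0.5922 m
Q = (1/n)·A·R^(2/3)·S^(1/2) = (1/0.041) × 6.219 × 0.5922^(2/3) × 0.0011^(1/2) = 3.548 m³/s

3.55 m³/s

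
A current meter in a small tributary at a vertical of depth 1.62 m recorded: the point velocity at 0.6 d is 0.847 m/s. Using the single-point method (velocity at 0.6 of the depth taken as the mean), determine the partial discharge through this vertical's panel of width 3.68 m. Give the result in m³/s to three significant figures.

5.05 m³/s

v̄ = v₀.₆ = 0.847 m/s
q = v̄ × d × w = 0.8470 × 1.62 × 3.68 = 5.049 m³/s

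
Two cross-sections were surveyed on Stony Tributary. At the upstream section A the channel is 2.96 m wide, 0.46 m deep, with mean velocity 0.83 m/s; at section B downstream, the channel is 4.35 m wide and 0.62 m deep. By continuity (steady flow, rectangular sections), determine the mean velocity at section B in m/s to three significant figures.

0.419 m/s

Q = A₁V₁ = (2.96×0.46) × 0.83 = 1.130 m³/s
A₂ = 4.35 × 0.62 = 2.697 m²
V₂ = Q/A₂ = 1.130/2.697 = 0.4190 m/s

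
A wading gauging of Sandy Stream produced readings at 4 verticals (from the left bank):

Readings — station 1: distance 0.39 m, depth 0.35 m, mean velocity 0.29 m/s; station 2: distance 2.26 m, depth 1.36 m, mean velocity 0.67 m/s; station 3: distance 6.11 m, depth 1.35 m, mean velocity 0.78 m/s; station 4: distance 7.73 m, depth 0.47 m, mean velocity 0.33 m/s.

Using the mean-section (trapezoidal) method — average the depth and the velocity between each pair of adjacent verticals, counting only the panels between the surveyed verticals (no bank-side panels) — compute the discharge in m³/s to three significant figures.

5.37 m³/s

Panel 1-2: Δb = 1.87 m, d̄ = (0.35+1.36)/2 = 0.855, v̄ = (0.29+0.67)/2 = 0.48 → q = 1.87×0.855×0.48 = 0.7674 m³/s
Panel 2-3: Δb = 3.85 m, d̄ = (1.36+1.35)/2 = 1.355, v̄ = (0.67+0.78)/2 = 0.725 → q = 3.85×1.355×0.725 = 3.782 m³/s
Panel 3-4: Δb = 1.62 m, d̄ = (1.35+0.47)/2 = 0.91, v̄ = (0.78+0.33)/2 = 0.555 → q = 1.62×0.91×0.555 = 0.8182 m³/s
Q = Σ q = 5.368 m³/s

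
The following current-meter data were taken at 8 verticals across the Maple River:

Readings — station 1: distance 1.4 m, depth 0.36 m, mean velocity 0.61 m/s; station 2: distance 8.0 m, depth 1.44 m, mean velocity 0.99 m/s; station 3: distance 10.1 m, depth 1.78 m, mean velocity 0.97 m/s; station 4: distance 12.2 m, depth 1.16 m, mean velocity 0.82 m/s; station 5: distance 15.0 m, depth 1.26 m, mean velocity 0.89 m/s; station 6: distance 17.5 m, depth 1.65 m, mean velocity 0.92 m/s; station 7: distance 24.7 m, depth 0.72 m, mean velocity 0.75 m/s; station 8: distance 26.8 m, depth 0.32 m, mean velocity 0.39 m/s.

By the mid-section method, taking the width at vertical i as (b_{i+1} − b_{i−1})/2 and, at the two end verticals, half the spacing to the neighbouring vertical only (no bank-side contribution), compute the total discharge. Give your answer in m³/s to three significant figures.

w_1 = (8.0 − 1.4)/2 = 3.3 m; q_1 = 0.61 × 0.36 × 3.3 = 0.7247 m³/s
w_2 = (10.1 − 1.4)/2 = 4.35 m; q_2 = 0.99 × 1.44 × 4.35 = 6.201 m³/s
w_3 = (12.2 − 8.0)/2 = 2.1 m; q_3 = 0.97 × 1.78 × 2.1 = 3.626 m³/s
w_4 = (15.0 − 10.1)/2 = 2.45 m; q_4 = 0.82 × 1.16 × 2.45 = 2.330 m³/s
w_5 = (17.5 − 12.2)/2 = 2.65 m; q_5 = 0.89 × 1.26 × 2.65 = 2.972 m³/s
w_6 = (24.7 − 15.0)/2 = 4.85 m; q_6 = 0.92 × 1.65 × 4.85 = 7.362 m³/s
w_7 = (26.8 − 17.5)/2 = 4.65 m; q_7 = 0.75 × 0.72 × 4.65 = 2.511 m³/s
w_8 = (26.8 − 24.7)/2 = 1.05 m; q_8 = 0.39 × 0.32 × 1.05 = 0.1310 m³/s
Q = Σ qᵢ = 25.86 m³/s

25.9 m³/s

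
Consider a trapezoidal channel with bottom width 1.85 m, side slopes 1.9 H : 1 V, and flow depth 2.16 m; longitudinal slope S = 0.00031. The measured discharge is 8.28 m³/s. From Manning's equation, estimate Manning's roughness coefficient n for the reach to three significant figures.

0.0301

A = (b + z·y)·y = (1.85 + 1.9×2.16)×2.16 = 12.86 m²
P = b + 2y√(1+z²) = 1.85 + 2×2.16×√(1+1.9²) = 11.13 m
R = A/P = 12.86/11.13 = 1.156 m
n = (1/Q)·A·R^(2/3)·S^(1/2) = (1/8.28) × 12.86 × 1.101 × 0.01761 = 0.03012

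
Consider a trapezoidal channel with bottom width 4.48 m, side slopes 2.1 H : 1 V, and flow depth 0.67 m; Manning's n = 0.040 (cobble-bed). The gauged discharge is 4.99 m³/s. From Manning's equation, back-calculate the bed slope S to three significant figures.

A = (b + z·y)·y = (4.48 + 2.1×0.67)×0.67 = 3.944 m²
P = b + 2y√(1+z²) = 4.48 + 2×0.67×√(1+2.1²) = 7.597 m
R = A/P = 3.944/7.597 = 0.5192 m
S = (Q·n / (1·A·R^(2/3)))² = (4.99×0.040 / (1×3.944×0.6460))² = 0.006137

0.00614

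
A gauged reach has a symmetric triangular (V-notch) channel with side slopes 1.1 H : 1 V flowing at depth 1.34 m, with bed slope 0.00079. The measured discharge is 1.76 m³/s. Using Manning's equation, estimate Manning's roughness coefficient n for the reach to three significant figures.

A = z·y² = 1.1×1.34² = 1.975 m²
P = 2y√(1+z²) = 2×1.34×√(1+1.1²) = 3.984 m
R = A/P = 1.975/3.984 = 0.4958 m
n = (1/Q)·A·R^(2/3)·S^(1/2) = (1/1.76) × 1.975 × 0.6264 × 0.02811 = 0.01976

0.0198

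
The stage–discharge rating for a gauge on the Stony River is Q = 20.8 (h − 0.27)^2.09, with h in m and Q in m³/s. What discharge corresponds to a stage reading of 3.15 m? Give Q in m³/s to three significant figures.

Q = 20.8 × (3.15 − 0.27)^2.09 = 20.8 × 2.88^2.09 = 189.8 m³/s

190 m³/s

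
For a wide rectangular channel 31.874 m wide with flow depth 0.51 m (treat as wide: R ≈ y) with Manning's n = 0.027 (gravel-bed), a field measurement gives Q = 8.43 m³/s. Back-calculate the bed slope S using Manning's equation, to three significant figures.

A = b·y = 31.874 × 0.51 = 16.26 m²
Wide channel: R ≈ y = 0.51 m
S = (Q·n / (1·A·R^(2/3)))² = (8.43×0.027 / (1×16.26×0.6383))² = 0.0004811

0.000481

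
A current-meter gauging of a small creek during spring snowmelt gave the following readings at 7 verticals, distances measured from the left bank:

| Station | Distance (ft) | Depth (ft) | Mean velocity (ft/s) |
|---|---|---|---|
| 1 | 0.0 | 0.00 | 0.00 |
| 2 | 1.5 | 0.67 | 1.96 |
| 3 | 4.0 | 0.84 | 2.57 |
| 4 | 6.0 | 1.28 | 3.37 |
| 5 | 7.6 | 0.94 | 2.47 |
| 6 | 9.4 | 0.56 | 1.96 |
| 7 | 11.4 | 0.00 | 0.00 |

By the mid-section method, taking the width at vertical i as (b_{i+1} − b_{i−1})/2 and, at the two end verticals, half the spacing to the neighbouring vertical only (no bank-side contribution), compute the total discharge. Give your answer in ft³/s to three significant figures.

21.3 ft³/s

w_2 = (4.0 − 0.0)/2 = 2 ft; q_2 = 1.96 × 0.67 × 2 = 2.626 ft³/s
w_3 = (6.0 − 1.5)/2 = 2.25 ft; q_3 = 2.57 × 0.84 × 2.25 = 4.857 ft³/s
w_4 = (7.6 − 4.0)/2 = 1.8 ft; q_4 = 3.37 × 1.28 × 1.8 = 7.764 ft³/s
w_5 = (9.4 − 6.0)/2 = 1.7 ft; q_5 = 2.47 × 0.94 × 1.7 = 3.947 ft³/s
w_6 = (11.4 − 7.6)/2 = 1.9 ft; q_6 = 1.96 × 0.56 × 1.9 = 2.085 ft³/s
Stations 1, 7 contribute zero (depth or velocity is 0).
Q = Σ qᵢ = 21.28 ft³/s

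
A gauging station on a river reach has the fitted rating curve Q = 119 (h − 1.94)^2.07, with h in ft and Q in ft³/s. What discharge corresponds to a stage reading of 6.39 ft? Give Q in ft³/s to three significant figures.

Q = 119 × (6.39 − 1.94)^2.07 = 119 × 4.45^2.07 = 2616 ft³/s

2620 ft³/s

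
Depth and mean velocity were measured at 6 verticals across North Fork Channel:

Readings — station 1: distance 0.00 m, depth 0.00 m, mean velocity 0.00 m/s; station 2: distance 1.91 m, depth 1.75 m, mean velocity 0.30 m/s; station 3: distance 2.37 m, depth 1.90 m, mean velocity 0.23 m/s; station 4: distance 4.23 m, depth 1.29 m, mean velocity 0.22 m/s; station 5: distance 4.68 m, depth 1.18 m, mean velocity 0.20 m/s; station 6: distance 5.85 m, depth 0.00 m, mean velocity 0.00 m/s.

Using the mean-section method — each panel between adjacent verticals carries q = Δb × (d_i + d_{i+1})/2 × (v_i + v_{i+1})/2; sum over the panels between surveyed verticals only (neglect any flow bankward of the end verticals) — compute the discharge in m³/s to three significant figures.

Panel 1-2: Δb = 1.91 m, d̄ = (0.00+1.75)/2 = 0.875, v̄ = (0.00+0.30)/2 = 0.15 → q = 1.91×0.875×0.15 = 0.2507 m³/s
Panel 2-3: Δb = 0.46 m, d̄ = (1.75+1.90)/2 = 1.825, v̄ = (0.30+0.23)/2 = 0.265 → q = 0.46×1.825×0.265 = 0.2225 m³/s
Panel 3-4: Δb = 1.86 m, d̄ = (1.90+1.29)/2 = 1.595, v̄ = (0.23+0.22)/2 = 0.225 → q = 1.86×1.595×0.225 = 0.6675 m³/s
Panel 4-5: Δb = 0.45 m, d̄ = (1.29+1.18)/2 = 1.235, v̄ = (0.22+0.20)/2 = 0.21 → q = 0.45×1.235×0.21 = 0.1167 m³/s
Panel 5-6: Δb = 1.17 m, d̄ = (1.18+0.00)/2 = 0.59, v̄ = (0.20+0.00)/2 = 0.1 → q = 1.17×0.59×0.1 = 0.06903 m³/s
Q = Σ q = 1.326 m³/s

1.33 m³/s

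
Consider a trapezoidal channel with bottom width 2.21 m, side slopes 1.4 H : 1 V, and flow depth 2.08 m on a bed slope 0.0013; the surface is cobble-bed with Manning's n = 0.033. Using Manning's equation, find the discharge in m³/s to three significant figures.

12.7 m³/s

A = (b + z·y)·y = (2.21 + 1.4×2.08)×2.08 = 10.65 m²
P = b + 2y√(1+z²) = 2.21 + 2×2.08×√(1+1.4²) = 9.367 m
R = A/P = 10.65/9.367 = 1.137 m
Q = (1/n)·A·R^(2/3)·S^(1/2) = (1/0.033) × 10.65 × 1.137^(2/3) × 0.0013^(1/2) = 12.68 m³/s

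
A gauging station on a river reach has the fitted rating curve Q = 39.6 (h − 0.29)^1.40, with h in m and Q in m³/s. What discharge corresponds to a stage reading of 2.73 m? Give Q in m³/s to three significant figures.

Q = 39.6 × (2.73 − 0.29)^1.40 = 39.6 × 2.44^1.40 = 138.1 m³/s

138 m³/s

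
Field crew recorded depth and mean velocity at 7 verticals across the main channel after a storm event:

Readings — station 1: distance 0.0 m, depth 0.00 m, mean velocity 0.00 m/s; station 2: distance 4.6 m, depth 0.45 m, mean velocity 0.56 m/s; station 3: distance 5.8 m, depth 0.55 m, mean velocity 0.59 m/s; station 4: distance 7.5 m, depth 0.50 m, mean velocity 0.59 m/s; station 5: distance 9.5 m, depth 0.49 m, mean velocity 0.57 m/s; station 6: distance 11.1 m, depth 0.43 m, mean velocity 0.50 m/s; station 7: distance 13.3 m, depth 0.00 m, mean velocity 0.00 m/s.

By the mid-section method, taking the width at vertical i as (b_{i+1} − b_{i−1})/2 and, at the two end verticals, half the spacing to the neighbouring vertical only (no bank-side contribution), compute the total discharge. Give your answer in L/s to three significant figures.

2660 L/s

w_2 = (5.8 − 0.0)/2 = 2.9 m; q_2 = 0.56 × 0.45 × 2.9 = 0.7308 m³/s
w_3 = (7.5 − 4.6)/2 = 1.45 m; q_3 = 0.59 × 0.55 × 1.45 = 0.4705 m³/s
w_4 = (9.5 − 5.8)/2 = 1.85 m; q_4 = 0.59 × 0.50 × 1.85 = 0.5458 m³/s
w_5 = (11.1 − 7.5)/2 = 1.8 m; q_5 = 0.57 × 0.49 × 1.8 = 0.5027 m³/s
w_6 = (13.3 − 9.5)/2 = 1.9 m; q_6 = 0.50 × 0.43 × 1.9 = 0.4085 m³/s
Stations 1, 7 contribute zero (depth or velocity is 0).
Q = Σ qᵢ = 2.658 m³/s
= 2.658 × 1000 = 2658 L/s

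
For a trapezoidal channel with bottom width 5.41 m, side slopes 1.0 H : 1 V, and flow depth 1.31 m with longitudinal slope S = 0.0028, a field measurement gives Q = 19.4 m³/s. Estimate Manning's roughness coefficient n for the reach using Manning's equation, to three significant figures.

A = (b + z·y)·y = (5.41 + 1.0×1.31)×1.31 = 8.803 m²
P = b + 2y√(1+z²) = 5.41 + 2×1.31×√(1+1.0²) = 9.115 m
R = A/P = 8.803/9.115 = 0.9658 m
n = (1/Q)·A·R^(2/3)·S^(1/2) = (1/19.4) × 8.803 × 0.9770 × 0.05292 = 0.02346

0.0235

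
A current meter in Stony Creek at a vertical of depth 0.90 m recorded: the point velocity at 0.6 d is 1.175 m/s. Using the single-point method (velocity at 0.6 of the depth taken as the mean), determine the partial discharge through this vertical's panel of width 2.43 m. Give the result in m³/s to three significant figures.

2.57 m³/s

v̄ = v₀.₆ = 1.175 m/s
q = v̄ × d × w = 1.175 × 0.90 × 2.43 = 2.570 m³/s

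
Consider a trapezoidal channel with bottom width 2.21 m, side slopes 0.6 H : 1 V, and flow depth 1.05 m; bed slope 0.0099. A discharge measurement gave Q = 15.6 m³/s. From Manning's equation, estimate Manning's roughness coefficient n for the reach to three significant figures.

A = (b + z·y)·y = (2.21 + 0.6×1.05)×1.05 = 2.982 m²
P = b + 2y√(1+z²) = 2.21 + 2×1.05×√(1+0.6²) = 4.659 m
R = A/P = 2.982/4.659 = 0.6401 m
n = (1/Q)·A·R^(2/3)·S^(1/2) = (1/15.6) × 2.982 × 0.7427 × 0.09950 = 0.01413

0.0141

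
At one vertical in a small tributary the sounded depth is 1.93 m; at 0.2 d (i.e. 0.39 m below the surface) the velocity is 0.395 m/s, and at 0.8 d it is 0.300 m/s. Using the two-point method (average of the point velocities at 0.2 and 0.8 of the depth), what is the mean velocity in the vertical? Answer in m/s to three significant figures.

0.348 m/s

v̄ = (0.395 + 0.300) / 2 = 0.3475 m/s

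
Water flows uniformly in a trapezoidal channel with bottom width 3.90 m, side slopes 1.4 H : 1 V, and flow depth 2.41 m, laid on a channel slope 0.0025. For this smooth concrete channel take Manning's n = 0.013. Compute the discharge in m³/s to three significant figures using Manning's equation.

85.9 m³/s

A = (b + z·y)·y = (3.90 + 1.4×2.41)×2.41 = 17.53 m²
P = b + 2y√(1+z²) = 3.90 + 2×2.41×√(1+1.4²) = 12.19 m
R = A/P = 17.53/12.19 = 1.438 m
Q = (1/n)·A·R^(2/3)·S^(1/2) = (1/0.013) × 17.53 × 1.438^(2/3) × 0.0025^(1/2) = 85.89 m³/s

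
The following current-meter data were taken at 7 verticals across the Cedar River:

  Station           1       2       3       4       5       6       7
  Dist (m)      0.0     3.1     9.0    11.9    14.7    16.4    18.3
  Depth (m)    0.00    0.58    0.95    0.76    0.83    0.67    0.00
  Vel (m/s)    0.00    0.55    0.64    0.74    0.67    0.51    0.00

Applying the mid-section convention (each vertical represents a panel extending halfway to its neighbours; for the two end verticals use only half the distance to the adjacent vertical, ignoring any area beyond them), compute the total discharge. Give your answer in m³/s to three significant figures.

w_2 = (9.0 − 0.0)/2 = 4.5 m; q_2 = 0.55 × 0.58 × 4.5 = 1.436 m³/s
w_3 = (11.9 − 3.1)/2 = 4.4 m; q_3 = 0.64 × 0.95 × 4.4 = 2.675 m³/s
w_4 = (14.7 − 9.0)/2 = 2.85 m; q_4 = 0.74 × 0.76 × 2.85 = 1.603 m³/s
w_5 = (16.4 − 11.9)/2 = 2.25 m; q_5 = 0.67 × 0.83 × 2.25 = 1.251 m³/s
w_6 = (18.3 − 14.7)/2 = 1.8 m; q_6 = 0.51 × 0.67 × 1.8 = 0.6151 m³/s
Stations 1, 7 contribute zero (depth or velocity is 0).
Q = Σ qᵢ = 7.580 m³/s

7.58 m³/s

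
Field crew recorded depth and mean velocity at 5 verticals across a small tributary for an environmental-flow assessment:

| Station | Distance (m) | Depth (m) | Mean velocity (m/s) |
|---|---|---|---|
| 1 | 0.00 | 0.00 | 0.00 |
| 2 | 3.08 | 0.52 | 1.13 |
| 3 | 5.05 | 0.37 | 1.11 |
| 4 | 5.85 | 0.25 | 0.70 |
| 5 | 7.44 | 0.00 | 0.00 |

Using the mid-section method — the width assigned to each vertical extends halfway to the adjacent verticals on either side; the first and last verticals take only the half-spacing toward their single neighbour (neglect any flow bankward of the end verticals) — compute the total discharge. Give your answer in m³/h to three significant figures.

w_2 = (5.05 − 0.00)/2 = 2.525 m; q_2 = 1.13 × 0.52 × 2.525 = 1.484 m³/s
w_3 = (5.85 − 3.08)/2 = 1.385 m; q_3 = 1.11 × 0.37 × 1.385 = 0.5688 m³/s
w_4 = (7.44 − 5.05)/2 = 1.195 m; q_4 = 0.70 × 0.25 × 1.195 = 0.2091 m³/s
Stations 1, 5 contribute zero (depth or velocity is 0).
Q = Σ qᵢ = 2.262 m³/s
= 2.262 × 3600 = 8142 m³/h

8140 m³/h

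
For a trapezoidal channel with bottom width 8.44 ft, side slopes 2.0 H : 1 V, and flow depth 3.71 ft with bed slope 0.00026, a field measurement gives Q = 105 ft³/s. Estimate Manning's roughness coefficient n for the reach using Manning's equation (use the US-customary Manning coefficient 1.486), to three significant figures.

A = (b + z·y)·y = (8.44 + 2.0×3.71)×3.71 = 58.84 ft²
P = b + 2y√(1+z²) = 8.44 + 2×3.71×√(1+2.0²) = 25.03 ft
R = A/P = 58.84/25.03 = 2.351 ft
n = (1.486/Q)·A·R^(2/3)·S^(1/2) = (1.486/105) × 58.84 × 1.768 × 0.01612 = 0.02374

0.0237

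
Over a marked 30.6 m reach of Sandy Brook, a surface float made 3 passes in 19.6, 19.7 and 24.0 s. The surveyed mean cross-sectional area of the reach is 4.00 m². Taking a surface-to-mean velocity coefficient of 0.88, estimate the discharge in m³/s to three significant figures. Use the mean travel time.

t̄ = (19.6 + 19.7 + 24.0) / 3 = 21.1 s
v_surface = L / t̄ = 30.6 / 21.1 = 1.450 m/s
v_mean = 0.88 × 1.450 = 1.276 m/s
Q = A × v_mean = 4.00 × 1.276 = 5.105 m³/s

5.10 m³/s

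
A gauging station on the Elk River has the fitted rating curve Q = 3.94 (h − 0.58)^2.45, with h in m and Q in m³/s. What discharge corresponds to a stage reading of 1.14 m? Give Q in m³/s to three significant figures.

Q = 3.94 × (1.14 − 0.58)^2.45 = 3.94 × 0.56^2.45 = 0.9518 m³/s

0.952 m³/s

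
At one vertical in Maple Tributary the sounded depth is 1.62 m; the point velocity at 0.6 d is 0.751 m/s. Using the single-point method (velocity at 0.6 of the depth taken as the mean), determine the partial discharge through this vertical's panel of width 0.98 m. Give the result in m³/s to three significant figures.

v̄ = v₀.₆ = 0.751 m/s
q = v̄ × d × w = 0.7510 × 1.62 × 0.98 = 1.192 m³/s

1.19 m³/s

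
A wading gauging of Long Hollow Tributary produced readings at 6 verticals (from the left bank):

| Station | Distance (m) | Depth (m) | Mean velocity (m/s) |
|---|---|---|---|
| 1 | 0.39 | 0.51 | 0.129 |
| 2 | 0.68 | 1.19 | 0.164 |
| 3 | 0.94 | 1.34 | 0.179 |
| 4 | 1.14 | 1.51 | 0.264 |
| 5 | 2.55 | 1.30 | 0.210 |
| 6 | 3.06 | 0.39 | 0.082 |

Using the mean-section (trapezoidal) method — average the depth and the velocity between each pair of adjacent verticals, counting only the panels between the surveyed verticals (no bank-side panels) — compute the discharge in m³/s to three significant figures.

0.688 m³/s

Panel 1-2: Δb = 0.29 m, d̄ = (0.51+1.19)/2 = 0.85, v̄ = (0.129+0.164)/2 = 0.1465 → q = 0.29×0.85×0.1465 = 0.03611 m³/s
Panel 2-3: Δb = 0.26 m, d̄ = (1.19+1.34)/2 = 1.265, v̄ = (0.164+0.179)/2 = 0.1715 → q = 0.26×1.265×0.1715 = 0.05641 m³/s
Panel 3-4: Δb = 0.2 m, d̄ = (1.34+1.51)/2 = 1.425, v̄ = (0.179+0.264)/2 = 0.2215 → q = 0.2×1.425×0.2215 = 0.06313 m³/s
Panel 4-5: Δb = 1.41 m, d̄ = (1.51+1.30)/2 = 1.405, v̄ = (0.264+0.210)/2 = 0.237 → q = 1.41×1.405×0.237 = 0.4695 m³/s
Panel 5-6: Δb = 0.51 m, d̄ = (1.30+0.39)/2 = 0.845, v̄ = (0.210+0.082)/2 = 0.146 → q = 0.51×0.845×0.146 = 0.06292 m³/s
Q = Σ q = 0.6881 m³/s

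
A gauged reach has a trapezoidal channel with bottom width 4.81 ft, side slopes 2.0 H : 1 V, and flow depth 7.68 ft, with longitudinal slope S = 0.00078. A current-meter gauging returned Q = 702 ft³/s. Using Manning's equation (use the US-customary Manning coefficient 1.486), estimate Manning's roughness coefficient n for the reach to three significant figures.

0.0229

A = (b + z·y)·y = (4.81 + 2.0×7.68)×7.68 = 154.9 ft²
P = b + 2y√(1+z²) = 4.81 + 2×7.68×√(1+2.0²) = 39.16 ft
R = A/P = 154.9/39.16 = 3.956 ft
n = (1.486/Q)·A·R^(2/3)·S^(1/2) = (1.486/702) × 154.9 × 2.501 × 0.02793 = 0.02291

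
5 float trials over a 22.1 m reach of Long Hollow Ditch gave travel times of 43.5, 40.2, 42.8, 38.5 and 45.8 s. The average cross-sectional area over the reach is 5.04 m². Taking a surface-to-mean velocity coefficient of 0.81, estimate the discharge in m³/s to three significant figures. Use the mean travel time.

2.14 m³/s

t̄ = (43.5 + 40.2 + 42.8 + 38.5 + 45.8) / 5 = 42.16 s
v_surface = L / t̄ = 22.1 / 42.16 = 0.5242 m/s
v_mean = 0.81 × 0.5242 = 0.4246 m/s
Q = A × v_mean = 5.04 × 0.4246 = 2.140 m³/s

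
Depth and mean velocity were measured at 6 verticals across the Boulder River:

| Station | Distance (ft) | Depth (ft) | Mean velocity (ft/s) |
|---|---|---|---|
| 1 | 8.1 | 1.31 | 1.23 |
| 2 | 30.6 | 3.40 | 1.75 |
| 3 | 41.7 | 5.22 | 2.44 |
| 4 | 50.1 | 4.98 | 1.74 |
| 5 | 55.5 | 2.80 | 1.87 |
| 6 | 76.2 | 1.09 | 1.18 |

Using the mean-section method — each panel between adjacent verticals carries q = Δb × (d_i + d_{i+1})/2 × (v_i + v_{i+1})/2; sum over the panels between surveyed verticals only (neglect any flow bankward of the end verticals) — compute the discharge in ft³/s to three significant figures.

Panel 1-2: Δb = 22.5 ft, d̄ = (1.31+3.40)/2 = 2.355, v̄ = (1.23+1.75)/2 = 1.49 → q = 22.5×2.355×1.49 = 78.95 ft³/s
Panel 2-3: Δb = 11.1 ft, d̄ = (3.40+5.22)/2 = 4.31, v̄ = (1.75+2.44)/2 = 2.095 → q = 11.1×4.31×2.095 = 100.2 ft³/s
Panel 3-4: Δb = 8.4 ft, d̄ = (5.22+4.98)/2 = 5.1, v̄ = (2.44+1.74)/2 = 2.09 → q = 8.4×5.1×2.09 = 89.54 ft³/s
Panel 4-5: Δb = 5.4 ft, d̄ = (4.98+2.80)/2 = 3.89, v̄ = (1.74+1.87)/2 = 1.805 → q = 5.4×3.89×1.805 = 37.92 ft³/s
Panel 5-6: Δb = 20.7 ft, d̄ = (2.80+1.09)/2 = 1.945, v̄ = (1.87+1.18)/2 = 1.525 → q = 20.7×1.945×1.525 = 61.40 ft³/s
Q = Σ q = 368.0 ft³/s

368 ft³/s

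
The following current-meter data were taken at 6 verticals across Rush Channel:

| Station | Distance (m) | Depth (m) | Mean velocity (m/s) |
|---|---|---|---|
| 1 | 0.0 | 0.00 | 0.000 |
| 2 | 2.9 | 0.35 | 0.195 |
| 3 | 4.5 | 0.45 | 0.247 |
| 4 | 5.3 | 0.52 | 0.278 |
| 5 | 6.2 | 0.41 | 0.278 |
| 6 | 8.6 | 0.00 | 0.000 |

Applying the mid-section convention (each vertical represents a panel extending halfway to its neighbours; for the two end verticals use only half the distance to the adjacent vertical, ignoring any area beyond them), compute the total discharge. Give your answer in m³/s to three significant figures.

0.598 m³/s

w_2 = (4.5 − 0.0)/2 = 2.25 m; q_2 = 0.195 × 0.35 × 2.25 = 0.1536 m³/s
w_3 = (5.3 − 2.9)/2 = 1.2 m; q_3 = 0.247 × 0.45 × 1.2 = 0.1334 m³/s
w_4 = (6.2 − 4.5)/2 = 0.85 m; q_4 = 0.278 × 0.52 × 0.85 = 0.1229 m³/s
w_5 = (8.6 − 5.3)/2 = 1.65 m; q_5 = 0.278 × 0.41 × 1.65 = 0.1881 m³/s
Stations 1, 6 contribute zero (depth or velocity is 0).
Q = Σ qᵢ = 0.5979 m³/s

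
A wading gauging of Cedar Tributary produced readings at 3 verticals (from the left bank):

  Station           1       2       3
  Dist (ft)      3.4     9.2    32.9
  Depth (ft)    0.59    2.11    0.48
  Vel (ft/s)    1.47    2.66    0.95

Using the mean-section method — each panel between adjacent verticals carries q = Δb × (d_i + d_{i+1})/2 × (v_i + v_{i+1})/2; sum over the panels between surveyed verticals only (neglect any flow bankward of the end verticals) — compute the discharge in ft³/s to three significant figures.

Panel 1-2: Δb = 5.8 ft, d̄ = (0.59+2.11)/2 = 1.35, v̄ = (1.47+2.66)/2 = 2.065 → q = 5.8×1.35×2.065 = 16.17 ft³/s
Panel 2-3: Δb = 23.7 ft, d̄ = (2.11+0.48)/2 = 1.295, v̄ = (2.66+0.95)/2 = 1.805 → q = 23.7×1.295×1.805 = 55.40 ft³/s
Q = Σ q = 71.57 ft³/s

71.6 ft³/s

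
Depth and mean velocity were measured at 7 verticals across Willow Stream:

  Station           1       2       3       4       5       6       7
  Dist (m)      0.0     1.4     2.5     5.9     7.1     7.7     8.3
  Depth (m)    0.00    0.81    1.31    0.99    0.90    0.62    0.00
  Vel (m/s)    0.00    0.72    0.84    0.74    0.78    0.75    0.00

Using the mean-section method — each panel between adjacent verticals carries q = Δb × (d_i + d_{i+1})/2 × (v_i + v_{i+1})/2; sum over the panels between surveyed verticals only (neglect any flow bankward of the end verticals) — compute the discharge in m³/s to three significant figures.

5.48 m³/s

Panel 1-2: Δb = 1.4 m, d̄ = (0.00+0.81)/2 = 0.405, v̄ = (0.00+0.72)/2 = 0.36 → q = 1.4×0.405×0.36 = 0.2041 m³/s
Panel 2-3: Δb = 1.1 m, d̄ = (0.81+1.31)/2 = 1.06, v̄ = (0.72+0.84)/2 = 0.78 → q = 1.1×1.06×0.78 = 0.9095 m³/s
Panel 3-4: Δb = 3.4 m, d̄ = (1.31+0.99)/2 = 1.15, v̄ = (0.84+0.74)/2 = 0.79 → q = 3.4×1.15×0.79 = 3.089 m³/s
Panel 4-5: Δb = 1.2 m, d̄ = (0.99+0.90)/2 = 0.945, v̄ = (0.74+0.78)/2 = 0.76 → q = 1.2×0.945×0.76 = 0.8618 m³/s
Panel 5-6: Δb = 0.6 m, d̄ = (0.90+0.62)/2 = 0.76, v̄ = (0.78+0.75)/2 = 0.765 → q = 0.6×0.76×0.765 = 0.3488 m³/s
Panel 6-7: Δb = 0.6 m, d̄ = (0.62+0.00)/2 = 0.31, v̄ = (0.75+0.00)/2 = 0.375 → q = 0.6×0.31×0.375 = 0.06975 m³/s
Q = Σ q = 5.483 m³/s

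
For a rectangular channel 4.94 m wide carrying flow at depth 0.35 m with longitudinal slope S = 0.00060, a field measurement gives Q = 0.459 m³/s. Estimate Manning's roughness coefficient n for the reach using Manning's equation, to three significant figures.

A = b·y = 4.94 × 0.35 = 1.729 m²
P = b + 2y = 4.94 + 2×0.35 = 5.640 m
R = A/P = 1.729/5.640 = 0.3066 m
n = (1/Q)·A·R^(2/3)·S^(1/2) = (1/0.459) × 1.729 × 0.4547 × 0.02449 = 0.04195

0.0420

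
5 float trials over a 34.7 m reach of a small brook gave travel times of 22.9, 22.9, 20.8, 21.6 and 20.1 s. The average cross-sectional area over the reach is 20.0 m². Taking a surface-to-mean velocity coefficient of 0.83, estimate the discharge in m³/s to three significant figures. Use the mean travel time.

26.6 m³/s

t̄ = (22.9 + 22.9 + 20.8 + 21.6 + 20.1) / 5 = 21.66 s
v_surface = L / t̄ = 34.7 / 21.66 = 1.602 m/s
v_mean = 0.83 × 1.602 = 1.330 m/s
Q = A × v_mean = 20.0 × 1.330 = 26.59 m³/s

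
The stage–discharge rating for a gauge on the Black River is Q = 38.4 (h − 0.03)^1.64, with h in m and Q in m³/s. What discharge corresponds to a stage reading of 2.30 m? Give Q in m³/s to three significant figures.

147 m³/s

Q = 38.4 × (2.30 − 0.03)^1.64 = 38.4 × 2.27^1.64 = 147.3 m³/s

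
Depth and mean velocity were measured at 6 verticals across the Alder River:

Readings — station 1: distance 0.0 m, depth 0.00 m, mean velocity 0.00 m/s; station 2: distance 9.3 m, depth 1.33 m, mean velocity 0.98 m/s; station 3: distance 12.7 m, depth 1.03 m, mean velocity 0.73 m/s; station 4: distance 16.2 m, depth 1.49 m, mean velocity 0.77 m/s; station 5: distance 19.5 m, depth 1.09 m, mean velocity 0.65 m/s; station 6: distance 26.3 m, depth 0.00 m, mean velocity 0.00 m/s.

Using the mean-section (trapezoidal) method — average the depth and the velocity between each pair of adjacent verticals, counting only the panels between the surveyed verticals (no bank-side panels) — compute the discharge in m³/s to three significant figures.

14.0 m³/s

Panel 1-2: Δb = 9.3 m, d̄ = (0.00+1.33)/2 = 0.665, v̄ = (0.00+0.98)/2 = 0.49 → q = 9.3×0.665×0.49 = 3.030 m³/s
Panel 2-3: Δb = 3.4 m, d̄ = (1.33+1.03)/2 = 1.18, v̄ = (0.98+0.73)/2 = 0.855 → q = 3.4×1.18×0.855 = 3.430 m³/s
Panel 3-4: Δb = 3.5 m, d̄ = (1.03+1.49)/2 = 1.26, v̄ = (0.73+0.77)/2 = 0.75 → q = 3.5×1.26×0.75 = 3.308 m³/s
Panel 4-5: Δb = 3.3 m, d̄ = (1.49+1.09)/2 = 1.29, v̄ = (0.77+0.65)/2 = 0.71 → q = 3.3×1.29×0.71 = 3.022 m³/s
Panel 5-6: Δb = 6.8 m, d̄ = (1.09+0.00)/2 = 0.545, v̄ = (0.65+0.00)/2 = 0.325 → q = 6.8×0.545×0.325 = 1.204 m³/s
Q = Σ q = 14.00 m³/s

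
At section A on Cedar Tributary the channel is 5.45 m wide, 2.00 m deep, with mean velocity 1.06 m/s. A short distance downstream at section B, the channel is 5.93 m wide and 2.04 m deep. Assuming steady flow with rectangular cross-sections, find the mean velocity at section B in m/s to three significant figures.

0.955 m/s

Q = A₁V₁ = (5.45×2.00) × 1.06 = 11.55 m³/s
A₂ = 5.93 × 2.04 = 12.10 m²
V₂ = Q/A₂ = 11.55/12.10 = 0.9551 m/s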